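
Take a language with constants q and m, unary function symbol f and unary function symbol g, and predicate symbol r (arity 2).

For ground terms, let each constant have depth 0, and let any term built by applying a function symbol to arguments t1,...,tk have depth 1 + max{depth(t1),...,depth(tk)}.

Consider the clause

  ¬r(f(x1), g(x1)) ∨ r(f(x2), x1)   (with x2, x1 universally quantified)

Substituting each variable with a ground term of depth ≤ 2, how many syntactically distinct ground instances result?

Ground terms of depth ≤ 2:
  Write N_k for the number of ground terms of depth ≤ k. A term of depth ≤ k is either a constant or a function symbol applied to arguments of depth ≤ k−1, so N_k = 2 + N_{k-1} + N_{k-1}.
  N_0 = 2
  N_1 = 2 + 2 + 2 = 6
  N_2 = 2 + 6 + 6 = 14
So there are 14 ground terms available for substitution.
The body mentions every one of the 2 quantified variables; since ground terms form a free algebra, no two substitutions collapse to the same formula.
Number of ground instances = 14^2 = 196.

196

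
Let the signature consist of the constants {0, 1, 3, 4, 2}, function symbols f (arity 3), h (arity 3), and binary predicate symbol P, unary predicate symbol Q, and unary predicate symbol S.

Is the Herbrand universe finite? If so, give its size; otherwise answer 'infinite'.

infinite

The signature has at least one function symbol (f, arity 3) and at least one constant (0).
Iterating f gives infinitely many distinct ground terms: 0, f(0, 0, 0), f(f(0, 0, 0), f(0, 0, 0), f(0, 0, 0)), ...
So the Herbrand universe is infinite.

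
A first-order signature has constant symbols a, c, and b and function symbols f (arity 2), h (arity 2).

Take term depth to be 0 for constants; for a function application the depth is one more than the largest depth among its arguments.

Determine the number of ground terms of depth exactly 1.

18

If N_k denotes the number of depth-≤k ground terms, the 3 constants give N_0 = 3, and each function symbol of arity r contributes N_{k-1}^r new terms at level k: N_k = 3 + N_{k-1}^2 + N_{k-1}^2.
N_0 = 3
N_1 = 3 + 3^2 + 3^2 = 21
Terms of depth exactly 1: N_1 − N_0 = 21 − 3 = 18.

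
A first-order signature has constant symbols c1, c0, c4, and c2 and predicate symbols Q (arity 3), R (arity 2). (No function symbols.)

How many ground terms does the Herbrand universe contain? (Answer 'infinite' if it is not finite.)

There are no function symbols, so every ground term is one of the 4 constants.
The Herbrand universe is {c1, c0, c4, c2}, which is finite with 4 elements.

4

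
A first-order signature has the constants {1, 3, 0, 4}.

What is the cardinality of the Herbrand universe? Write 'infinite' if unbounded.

4

There are no function symbols, so every ground term is one of the 4 constants.
The Herbrand universe is {1, 3, 0, 4}, which is finite with 4 elements.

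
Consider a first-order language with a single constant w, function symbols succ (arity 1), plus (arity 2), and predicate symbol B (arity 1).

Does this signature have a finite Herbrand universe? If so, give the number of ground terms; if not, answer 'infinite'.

infinite

The signature has at least one function symbol (succ, arity 1) and at least one constant (w).
Iterating succ gives infinitely many distinct ground terms: w, succ(w), succ(succ(w)), ...
So the Herbrand universe is infinite.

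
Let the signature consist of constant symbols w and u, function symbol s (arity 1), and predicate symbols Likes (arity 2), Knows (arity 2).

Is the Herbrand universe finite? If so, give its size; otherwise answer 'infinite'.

infinite

The signature has at least one function symbol (s, arity 1) and at least one constant (w).
Iterating s gives infinitely many distinct ground terms: w, s(w), s(s(w)), ...
So the Herbrand universe is infinite.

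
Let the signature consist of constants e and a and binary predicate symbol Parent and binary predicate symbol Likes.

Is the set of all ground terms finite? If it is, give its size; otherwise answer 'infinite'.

There are no function symbols, so every ground term is one of the 2 constants.
The Herbrand universe is {e, a}, which is finite with 2 elements.

2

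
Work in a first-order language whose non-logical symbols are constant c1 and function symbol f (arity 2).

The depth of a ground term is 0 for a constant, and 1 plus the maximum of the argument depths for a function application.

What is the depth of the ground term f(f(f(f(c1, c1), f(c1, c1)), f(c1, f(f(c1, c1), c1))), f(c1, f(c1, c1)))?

5

depth(f(c1, c1)) = 1 + max(0, 0) = 1
depth(f(f(c1, c1), f(c1, c1))) = 1 + max(1, 1) = 2
depth(f(f(c1, c1), c1)) = 1 + max(1, 0) = 2
depth(f(c1, f(f(c1, c1), c1))) = 1 + max(0, 2) = 3
depth(f(f(f(c1, c1), f(c1, c1)), f(c1, f(f(c1, c1), c1)))) = 1 + max(2, 3) = 4
depth(f(c1, f(c1, c1))) = 1 + max(0, 1) = 2
depth(f(f(f(f(c1, c1), f(c1, c1)), f(c1, f(f(c1, c1), c1))), f(c1, f(c1, c1)))) = 1 + max(4, 2) = 5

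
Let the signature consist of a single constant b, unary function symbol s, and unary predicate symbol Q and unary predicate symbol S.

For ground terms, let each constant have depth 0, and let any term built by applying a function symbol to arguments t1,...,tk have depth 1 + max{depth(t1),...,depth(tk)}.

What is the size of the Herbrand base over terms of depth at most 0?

First count ground terms of depth ≤ 0.
Let N_k count ground terms of depth at most k. Each non-constant term of depth ≤ k is some function symbol applied to depth-≤(k−1) arguments, giving N_k = 1 + N_{k-1}.
N_0 = 1
Explicitly: b.
So |H| = 1.
For each predicate symbol, the number of ground atoms is |H| raised to its arity; summing:
  Q: 1;  S: 1
Total ground atoms: 1 + 1 = 2.

2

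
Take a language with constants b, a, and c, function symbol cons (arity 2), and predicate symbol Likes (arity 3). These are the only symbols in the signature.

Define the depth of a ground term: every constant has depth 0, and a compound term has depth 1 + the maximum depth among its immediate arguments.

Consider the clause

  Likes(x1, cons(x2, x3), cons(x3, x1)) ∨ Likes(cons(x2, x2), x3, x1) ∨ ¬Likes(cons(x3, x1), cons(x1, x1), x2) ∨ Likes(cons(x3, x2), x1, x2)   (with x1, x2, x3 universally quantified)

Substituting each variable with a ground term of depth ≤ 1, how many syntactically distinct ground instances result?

Ground terms of depth ≤ 1:
  Write N_k for the number of ground terms of depth ≤ k. A term of depth ≤ k is either a constant or a function symbol applied to arguments of depth ≤ k−1, so N_k = 3 + N_{k-1}^2.
  N_0 = 3
  N_1 = 3 + 3^2 = 12
  Explicitly: b, a, c, cons(b, b), cons(b, a), cons(b, c), cons(a, b), cons(a, a), cons(a, c), cons(c, b), cons(c, a), cons(c, c).
So there are 12 ground terms available for substitution.
The body mentions every one of the 3 quantified variables; since ground terms form a free algebra, no two substitutions collapse to the same formula.
Number of ground instances = 12^3 = 1728.

1728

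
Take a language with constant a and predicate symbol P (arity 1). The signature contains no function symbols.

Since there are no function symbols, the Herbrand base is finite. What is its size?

With no function symbols, the Herbrand universe is just the 1 constant.
Ground atoms per predicate: P: 1.
Herbrand base size = 1 = 1.

1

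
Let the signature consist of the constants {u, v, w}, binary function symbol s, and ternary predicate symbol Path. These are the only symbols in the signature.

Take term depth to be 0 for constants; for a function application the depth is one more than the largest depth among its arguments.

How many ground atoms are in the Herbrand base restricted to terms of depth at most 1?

First count ground terms of depth ≤ 1.
Count level by level. With function symbols s/2, the terms of depth ≤ k are the 3 constants together with each function applied to depth-≤(k−1) tuples, so N_k = 3 + N_{k-1}^2.
N_0 = 3
N_1 = 3 + 3^2 = 12
Explicitly: u, v, w, s(u, u), s(u, v), s(u, w), s(v, u), s(v, v), s(v, w), s(w, u), s(w, v), s(w, w).
So |H| = 12.
Ground atoms are formed by filling each argument slot of a predicate with a term from H, so an r-ary predicate gives |H|^r atoms:
  Path: 12^3 = 1728
Total ground atoms: 1728.

1728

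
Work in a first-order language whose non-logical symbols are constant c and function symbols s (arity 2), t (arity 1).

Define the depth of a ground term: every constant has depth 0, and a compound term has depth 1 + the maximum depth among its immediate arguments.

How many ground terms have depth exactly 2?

10

Count level by level. With function symbols s/2, t/1, the terms of depth ≤ k are the 1 constant together with each function applied to depth-≤(k−1) tuples, so N_k = 1 + N_{k-1}^2 + N_{k-1}.
N_0 = 1
N_1 = 1 + 1^2 + 1 = 3
N_2 = 1 + 3^2 + 3 = 13
Terms of depth exactly 2: N_2 − N_1 = 13 − 3 = 10.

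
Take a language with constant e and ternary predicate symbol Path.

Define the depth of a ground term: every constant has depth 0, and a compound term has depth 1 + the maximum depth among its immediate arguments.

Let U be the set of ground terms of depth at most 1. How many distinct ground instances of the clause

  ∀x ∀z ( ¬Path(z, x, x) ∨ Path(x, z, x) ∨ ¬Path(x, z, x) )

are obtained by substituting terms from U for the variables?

Ground terms of depth ≤ 1:
  With no function symbols every ground term is a constant, so there is exactly 1 ground term at every depth bound.
  N_0 = 1
  N_1 = 1
So there is exactly 1 ground term available for substitution.
There are 2 variables to instantiate (x, z), each occurring in at least one literal, so different choices give different ground instances.
Number of ground instances = 1^2 = 1.

1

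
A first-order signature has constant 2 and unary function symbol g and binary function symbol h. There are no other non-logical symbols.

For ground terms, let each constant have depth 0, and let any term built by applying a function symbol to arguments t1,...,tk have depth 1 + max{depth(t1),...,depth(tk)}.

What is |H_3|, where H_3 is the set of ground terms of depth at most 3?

183

Count level by level. With function symbols g/1, h/2, the terms of depth ≤ k are the 1 constant together with each function applied to depth-≤(k−1) tuples, so N_k = 1 + N_{k-1} + N_{k-1}^2.
N_0 = 1
N_1 = 1 + 1 + 1^2 = 3
N_2 = 1 + 3 + 3^2 = 13
N_3 = 1 + 13 + 13^2 = 183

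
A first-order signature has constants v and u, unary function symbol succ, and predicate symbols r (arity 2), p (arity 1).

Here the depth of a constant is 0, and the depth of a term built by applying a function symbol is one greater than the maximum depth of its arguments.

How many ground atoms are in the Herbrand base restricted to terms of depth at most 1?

First count ground terms of depth ≤ 1.
Let N_k count ground terms of depth at most k. Each non-constant term of depth ≤ k is some function symbol applied to depth-≤(k−1) arguments, giving N_k = 2 + N_{k-1}.
N_0 = 2
N_1 = 2 + 2 = 4
So |H| = 4.
For each predicate symbol, the number of ground atoms is |H| raised to its arity; summing:
  r: 4^2 = 16;  p: 4
Total ground atoms: 16 + 4 = 20.

20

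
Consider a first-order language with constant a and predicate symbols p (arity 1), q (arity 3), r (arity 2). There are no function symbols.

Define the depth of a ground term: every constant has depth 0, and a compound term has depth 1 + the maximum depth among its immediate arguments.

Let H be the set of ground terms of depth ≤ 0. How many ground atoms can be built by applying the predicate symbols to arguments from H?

3

First count ground terms of depth ≤ 0.
With no function symbols every ground term is a constant, so there is exactly 1 ground term at every depth bound.
N_0 = 1
So |H| = 1.
For each predicate symbol, the number of ground atoms is |H| raised to its arity; summing:
  p: 1;  q: 1^3 = 1;  r: 1^2 = 1
Total ground atoms: 1 + 1 + 1 = 3.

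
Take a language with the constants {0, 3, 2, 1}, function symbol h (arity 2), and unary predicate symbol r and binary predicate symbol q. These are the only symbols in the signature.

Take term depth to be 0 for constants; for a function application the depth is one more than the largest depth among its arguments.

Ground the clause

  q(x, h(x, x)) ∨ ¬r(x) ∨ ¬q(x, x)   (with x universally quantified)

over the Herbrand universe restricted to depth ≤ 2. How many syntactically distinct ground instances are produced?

Ground terms of depth ≤ 2:
  Count level by level. With function symbols h/2, the terms of depth ≤ k are the 4 constants together with each function applied to depth-≤(k−1) tuples, so N_k = 4 + N_{k-1}^2.
  N_0 = 4
  N_1 = 4 + 4^2 = 20
  N_2 = 4 + 20^2 = 404
So there are 404 ground terms available for substitution.
The clause has 1 distinct variable (x), which appears in the body. In the free term algebra distinct substitutions yield syntactically distinct ground instances.
Number of ground instances = 404.

404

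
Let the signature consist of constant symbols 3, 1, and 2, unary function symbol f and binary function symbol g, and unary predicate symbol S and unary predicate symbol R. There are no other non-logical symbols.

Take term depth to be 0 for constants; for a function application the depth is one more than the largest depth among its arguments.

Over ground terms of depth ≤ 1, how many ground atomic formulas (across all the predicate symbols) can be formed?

30

First count ground terms of depth ≤ 1.
If N_k denotes the number of depth-≤k ground terms, the 3 constants give N_0 = 3, and each function symbol of arity r contributes N_{k-1}^r new terms at level k: N_k = 3 + N_{k-1} + N_{k-1}^2.
N_0 = 3
N_1 = 3 + 3 + 3^2 = 15
So |H| = 15.
A ground atom is a predicate applied to a tuple of terms from H, so the count is the sum over predicates of |H|^arity:
  S: 15;  R: 15
Total ground atoms: 15 + 15 = 30.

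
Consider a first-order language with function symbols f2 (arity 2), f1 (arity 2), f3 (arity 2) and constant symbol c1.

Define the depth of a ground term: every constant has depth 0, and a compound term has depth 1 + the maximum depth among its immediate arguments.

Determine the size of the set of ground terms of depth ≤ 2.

49

If N_k denotes the number of depth-≤k ground terms, the 1 constant gives N_0 = 1, and each function symbol of arity r contributes N_{k-1}^r new terms at level k: N_k = 1 + N_{k-1}^2 + N_{k-1}^2 + N_{k-1}^2.
N_0 = 1
N_1 = 1 + 1^2 + 1^2 + 1^2 = 4
N_2 = 1 + 4^2 + 4^2 + 4^2 = 49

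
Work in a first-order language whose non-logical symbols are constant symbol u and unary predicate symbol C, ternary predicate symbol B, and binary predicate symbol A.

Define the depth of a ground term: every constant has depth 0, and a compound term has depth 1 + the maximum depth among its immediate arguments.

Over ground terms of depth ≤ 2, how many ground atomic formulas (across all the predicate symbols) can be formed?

First count ground terms of depth ≤ 2.
With no function symbols every ground term is a constant, so there is exactly 1 ground term at every depth bound.
N_0 = 1
N_1 = 1
N_2 = 1
Explicitly: u.
So |H| = 1.
Ground atoms are formed by filling each argument slot of a predicate with a term from H, so an r-ary predicate gives |H|^r atoms:
  C: 1;  B: 1^3 = 1;  A: 1^2 = 1
Total ground atoms: 1 + 1 + 1 = 3.

3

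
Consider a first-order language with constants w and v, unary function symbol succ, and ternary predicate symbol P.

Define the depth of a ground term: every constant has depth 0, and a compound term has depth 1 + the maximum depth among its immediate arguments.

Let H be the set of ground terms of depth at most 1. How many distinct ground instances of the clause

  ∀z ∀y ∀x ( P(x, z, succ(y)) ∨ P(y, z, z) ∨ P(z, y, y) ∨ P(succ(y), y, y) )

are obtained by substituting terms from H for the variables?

64

Ground terms of depth ≤ 1:
  If N_k denotes the number of depth-≤k ground terms, the 2 constants give N_0 = 2, and each function symbol of arity r contributes N_{k-1}^r new terms at level k: N_k = 2 + N_{k-1}.
  N_0 = 2
  N_1 = 2 + 2 = 4
So there are 4 ground terms available for substitution.
The body mentions every one of the 3 quantified variables; since ground terms form a free algebra, no two substitutions collapse to the same formula.
Number of ground instances = 4^3 = 64.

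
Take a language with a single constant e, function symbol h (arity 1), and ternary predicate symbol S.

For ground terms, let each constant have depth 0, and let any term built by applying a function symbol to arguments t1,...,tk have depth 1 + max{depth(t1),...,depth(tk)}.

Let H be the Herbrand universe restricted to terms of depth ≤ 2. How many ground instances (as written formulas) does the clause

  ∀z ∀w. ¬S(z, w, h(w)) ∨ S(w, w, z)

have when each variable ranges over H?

Ground terms of depth ≤ 2:
  Let N_k = |{terms of depth ≤ k}|. Then N_0 = 1 and N_k = 1 + N_{k-1} for k ≥ 1 (one summand per function symbol, arity giving the exponent).
  N_0 = 1
  N_1 = 1 + 1 = 2
  N_2 = 1 + 2 = 3
  Explicitly: e, h(e), h(h(e)).
So there are 3 ground terms available for substitution.
There are 2 variables to instantiate (z, w), each occurring in at least one literal, so different choices give different ground instances.
Number of ground instances = 3^2 = 9.

9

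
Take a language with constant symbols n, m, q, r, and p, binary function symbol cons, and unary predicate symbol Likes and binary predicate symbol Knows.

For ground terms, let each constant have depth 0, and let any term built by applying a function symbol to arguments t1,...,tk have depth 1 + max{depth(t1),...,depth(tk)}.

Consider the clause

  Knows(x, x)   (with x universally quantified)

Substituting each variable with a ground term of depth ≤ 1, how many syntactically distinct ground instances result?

30

Ground terms of depth ≤ 1:
  Let N_k = |{terms of depth ≤ k}|. Then N_0 = 5 and N_k = 5 + N_{k-1}^2 for k ≥ 1 (one summand per function symbol, arity giving the exponent).
  N_0 = 5
  N_1 = 5 + 5^2 = 30
So there are 30 ground terms available for substitution.
The clause has 1 distinct variable (x), which appears in the body. In the free term algebra distinct substitutions yield syntactically distinct ground instances.
Number of ground instances = 30.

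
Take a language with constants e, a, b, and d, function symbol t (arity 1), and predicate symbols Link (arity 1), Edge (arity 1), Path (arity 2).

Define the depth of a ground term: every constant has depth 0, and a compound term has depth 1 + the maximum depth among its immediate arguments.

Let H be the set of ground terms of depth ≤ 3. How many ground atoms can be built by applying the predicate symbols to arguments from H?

First count ground terms of depth ≤ 3.
Count level by level. With function symbols t/1, the terms of depth ≤ k are the 4 constants together with each function applied to depth-≤(k−1) tuples, so N_k = 4 + N_{k-1}.
N_0 = 4
N_1 = 4 + 4 = 8
N_2 = 4 + 8 = 12
N_3 = 4 + 12 = 16
So |H| = 16.
Ground atoms are formed by filling each argument slot of a predicate with a term from H, so an r-ary predicate gives |H|^r atoms:
  Link: 16;  Edge: 16;  Path: 16^2 = 256
Total ground atoms: 16 + 16 + 256 = 288.

288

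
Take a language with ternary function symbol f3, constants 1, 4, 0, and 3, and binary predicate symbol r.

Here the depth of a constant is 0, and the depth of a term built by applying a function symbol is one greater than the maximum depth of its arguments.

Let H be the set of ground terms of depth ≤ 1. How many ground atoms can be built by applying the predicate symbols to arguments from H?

4624

First count ground terms of depth ≤ 1.
Count level by level. With function symbols f3/3, the terms of depth ≤ k are the 4 constants together with each function applied to depth-≤(k−1) tuples, so N_k = 4 + N_{k-1}^3.
N_0 = 4
N_1 = 4 + 4^3 = 68
So |H| = 68.
For each predicate symbol, the number of ground atoms is |H| raised to its arity; summing:
  r: 68^2 = 4624
Total ground atoms: 4624.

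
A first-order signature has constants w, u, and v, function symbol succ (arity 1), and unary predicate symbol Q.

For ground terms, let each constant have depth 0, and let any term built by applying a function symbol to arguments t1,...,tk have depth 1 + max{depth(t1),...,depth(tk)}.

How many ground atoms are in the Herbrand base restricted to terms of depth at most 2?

First count ground terms of depth ≤ 2.
Let N_k = |{terms of depth ≤ k}|. Then N_0 = 3 and N_k = 3 + N_{k-1} for k ≥ 1 (one summand per function symbol, arity giving the exponent).
N_0 = 3
N_1 = 3 + 3 = 6
N_2 = 3 + 6 = 9
Explicitly: w, u, v, succ(w), succ(u), succ(v), succ(succ(w)), succ(succ(u)), succ(succ(v)).
So |H| = 9.
Each predicate of arity r yields |H|^r ground atoms (one per choice of an r-tuple from H):
  Q: 9
Total ground atoms: 9.

9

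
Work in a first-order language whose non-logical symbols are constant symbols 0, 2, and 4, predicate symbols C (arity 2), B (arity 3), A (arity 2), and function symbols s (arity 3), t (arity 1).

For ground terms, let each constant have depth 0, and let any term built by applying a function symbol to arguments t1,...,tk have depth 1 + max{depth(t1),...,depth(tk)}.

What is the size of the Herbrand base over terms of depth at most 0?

45

First count ground terms of depth ≤ 0.
If N_k denotes the number of depth-≤k ground terms, the 3 constants give N_0 = 3, and each function symbol of arity r contributes N_{k-1}^r new terms at level k: N_k = 3 + N_{k-1}^3 + N_{k-1}.
N_0 = 3
So |H| = 3.
Ground atoms are formed by filling each argument slot of a predicate with a term from H, so an r-ary predicate gives |H|^r atoms:
  C: 3^2 = 9;  B: 3^3 = 27;  A: 3^2 = 9
Total ground atoms: 9 + 27 + 9 = 45.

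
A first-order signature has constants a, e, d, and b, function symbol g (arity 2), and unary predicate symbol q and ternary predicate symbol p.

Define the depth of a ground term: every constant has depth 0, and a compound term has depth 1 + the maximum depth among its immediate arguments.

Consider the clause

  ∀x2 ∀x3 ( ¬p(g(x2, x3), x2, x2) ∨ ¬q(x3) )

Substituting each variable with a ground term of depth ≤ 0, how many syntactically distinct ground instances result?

Ground terms of depth ≤ 0:
  Let N_k count ground terms of depth at most k. Each non-constant term of depth ≤ k is some function symbol applied to depth-≤(k−1) arguments, giving N_k = 4 + N_{k-1}^2.
  N_0 = 4
  Explicitly: a, e, d, b.
So there are 4 ground terms available for substitution.
Each of x2, x3 ranges independently over the available ground terms, and distinct assignments produce distinct instances.
Number of ground instances = 4^2 = 16.

16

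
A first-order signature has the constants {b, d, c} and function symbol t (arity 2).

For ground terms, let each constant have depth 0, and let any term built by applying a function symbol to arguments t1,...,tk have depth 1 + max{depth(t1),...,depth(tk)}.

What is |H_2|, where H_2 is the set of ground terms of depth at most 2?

If N_k denotes the number of depth-≤k ground terms, the 3 constants give N_0 = 3, and each function symbol of arity r contributes N_{k-1}^r new terms at level k: N_k = 3 + N_{k-1}^2.
N_0 = 3
N_1 = 3 + 3^2 = 12
N_2 = 3 + 12^2 = 147

147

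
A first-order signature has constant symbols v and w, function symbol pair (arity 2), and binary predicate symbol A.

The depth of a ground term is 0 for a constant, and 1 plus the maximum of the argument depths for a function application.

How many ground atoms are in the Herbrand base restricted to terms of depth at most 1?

First count ground terms of depth ≤ 1.
Let N_k = |{terms of depth ≤ k}|. Then N_0 = 2 and N_k = 2 + N_{k-1}^2 for k ≥ 1 (one summand per function symbol, arity giving the exponent).
N_0 = 2
N_1 = 2 + 2^2 = 6
Explicitly: v, w, pair(v, v), pair(v, w), pair(w, v), pair(w, w).
So |H| = 6.
A ground atom is a predicate applied to a tuple of terms from H, so the count is the sum over predicates of |H|^arity:
  A: 6^2 = 36
Total ground atoms: 36.

36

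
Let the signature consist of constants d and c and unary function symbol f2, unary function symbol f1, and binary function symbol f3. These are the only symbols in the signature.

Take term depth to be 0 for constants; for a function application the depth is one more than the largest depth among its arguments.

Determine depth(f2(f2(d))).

2

depth(f2(d)) = 1 + depth(d) = 1 + 0 = 1
depth(f2(f2(d))) = 1 + depth(f2(d)) = 1 + 1 = 2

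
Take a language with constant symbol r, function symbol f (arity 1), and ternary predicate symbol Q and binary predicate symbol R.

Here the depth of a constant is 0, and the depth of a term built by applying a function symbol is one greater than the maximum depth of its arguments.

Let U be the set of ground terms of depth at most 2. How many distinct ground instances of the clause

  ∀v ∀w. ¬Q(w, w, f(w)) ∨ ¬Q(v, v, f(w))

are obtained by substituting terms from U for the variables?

Ground terms of depth ≤ 2:
  If N_k denotes the number of depth-≤k ground terms, the 1 constant gives N_0 = 1, and each function symbol of arity r contributes N_{k-1}^r new terms at level k: N_k = 1 + N_{k-1}.
  N_0 = 1
  N_1 = 1 + 1 = 2
  N_2 = 1 + 2 = 3
  Explicitly: r, f(r), f(f(r)).
So there are 3 ground terms available for substitution.
There are 2 variables to instantiate (v, w), each occurring in at least one literal, so different choices give different ground instances.
Number of ground instances = 3^2 = 9.

9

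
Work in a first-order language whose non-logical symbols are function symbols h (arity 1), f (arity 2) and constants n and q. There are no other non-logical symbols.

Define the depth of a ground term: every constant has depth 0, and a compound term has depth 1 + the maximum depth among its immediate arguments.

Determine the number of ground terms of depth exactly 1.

Write N_k for the number of ground terms of depth ≤ k. A term of depth ≤ k is either a constant or a function symbol applied to arguments of depth ≤ k−1, so N_k = 2 + N_{k-1} + N_{k-1}^2.
N_0 = 2
N_1 = 2 + 2 + 2^2 = 8
Terms of depth exactly 1: N_1 − N_0 = 8 − 2 = 6.

6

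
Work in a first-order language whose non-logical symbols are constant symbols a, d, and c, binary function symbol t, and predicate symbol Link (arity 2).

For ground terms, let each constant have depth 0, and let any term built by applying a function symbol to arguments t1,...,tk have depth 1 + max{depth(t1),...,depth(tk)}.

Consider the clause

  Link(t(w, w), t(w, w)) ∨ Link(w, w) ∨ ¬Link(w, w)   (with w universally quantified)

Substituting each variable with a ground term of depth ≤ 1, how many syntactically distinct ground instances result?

Ground terms of depth ≤ 1:
  Count level by level. With function symbols t/2, the terms of depth ≤ k are the 3 constants together with each function applied to depth-≤(k−1) tuples, so N_k = 3 + N_{k-1}^2.
  N_0 = 3
  N_1 = 3 + 3^2 = 12
  Explicitly: a, d, c, t(a, a), t(a, d), t(a, c), t(d, a), t(d, d), t(d, c), t(c, a), t(c, d), t(c, c).
So there are 12 ground terms available for substitution.
There is 1 variable to instantiate (w),  occurring in at least one literal, so different choices give different ground instances.
Number of ground instances = 12.

12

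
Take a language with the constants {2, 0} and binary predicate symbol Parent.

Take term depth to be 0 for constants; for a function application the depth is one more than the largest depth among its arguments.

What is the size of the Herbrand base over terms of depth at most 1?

4

First count ground terms of depth ≤ 1.
With no function symbols every ground term is a constant, so there are exactly 2 ground terms at every depth bound.
N_0 = 2
N_1 = 2
So |H| = 2.
For each predicate symbol, the number of ground atoms is |H| raised to its arity; summing:
  Parent: 2^2 = 4
Total ground atoms: 4.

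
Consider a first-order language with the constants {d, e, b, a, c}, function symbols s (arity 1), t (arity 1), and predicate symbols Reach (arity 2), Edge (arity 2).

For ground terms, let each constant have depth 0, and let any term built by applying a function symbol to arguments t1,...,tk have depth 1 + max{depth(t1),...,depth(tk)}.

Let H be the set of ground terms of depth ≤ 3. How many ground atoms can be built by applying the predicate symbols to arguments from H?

11250

First count ground terms of depth ≤ 3.
Count level by level. With function symbols s/1, t/1, the terms of depth ≤ k are the 5 constants together with each function applied to depth-≤(k−1) tuples, so N_k = 5 + N_{k-1} + N_{k-1}.
N_0 = 5
N_1 = 5 + 5 + 5 = 15
N_2 = 5 + 15 + 15 = 35
N_3 = 5 + 35 + 35 = 75
So |H| = 75.
A ground atom is a predicate applied to a tuple of terms from H, so the count is the sum over predicates of |H|^arity:
  Reach: 75^2 = 5625;  Edge: 75^2 = 5625
Total ground atoms: 5625 + 5625 = 11250.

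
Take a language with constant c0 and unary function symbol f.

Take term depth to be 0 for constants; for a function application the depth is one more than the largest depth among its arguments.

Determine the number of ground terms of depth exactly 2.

1

Let N_k count ground terms of depth at most k. Each non-constant term of depth ≤ k is some function symbol applied to depth-≤(k−1) arguments, giving N_k = 1 + N_{k-1}.
N_0 = 1
N_1 = 1 + 1 = 2
N_2 = 1 + 2 = 3
Terms of depth exactly 2: N_2 − N_1 = 3 − 2 = 1.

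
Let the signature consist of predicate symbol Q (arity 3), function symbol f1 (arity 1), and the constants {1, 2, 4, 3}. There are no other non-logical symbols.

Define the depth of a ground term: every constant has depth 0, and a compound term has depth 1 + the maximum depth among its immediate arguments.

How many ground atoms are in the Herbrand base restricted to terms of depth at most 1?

First count ground terms of depth ≤ 1.
Let N_k = |{terms of depth ≤ k}|. Then N_0 = 4 and N_k = 4 + N_{k-1} for k ≥ 1 (one summand per function symbol, arity giving the exponent).
N_0 = 4
N_1 = 4 + 4 = 8
Explicitly: 1, 2, 4, 3, f1(1), f1(2), f1(4), f1(3).
So |H| = 8.
Ground atoms are formed by filling each argument slot of a predicate with a term from H, so an r-ary predicate gives |H|^r atoms:
  Q: 8^3 = 512
Total ground atoms: 512.

512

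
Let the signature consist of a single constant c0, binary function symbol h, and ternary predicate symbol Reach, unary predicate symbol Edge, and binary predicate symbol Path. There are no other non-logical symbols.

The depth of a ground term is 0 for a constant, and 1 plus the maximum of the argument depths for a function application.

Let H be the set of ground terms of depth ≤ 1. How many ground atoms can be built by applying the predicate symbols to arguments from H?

14

First count ground terms of depth ≤ 1.
Write N_k for the number of ground terms of depth ≤ k. A term of depth ≤ k is either a constant or a function symbol applied to arguments of depth ≤ k−1, so N_k = 1 + N_{k-1}^2.
N_0 = 1
N_1 = 1 + 1^2 = 2
Explicitly: c0, h(c0, c0).
So |H| = 2.
Each predicate of arity r yields |H|^r ground atoms (one per choice of an r-tuple from H):
  Reach: 2^3 = 8;  Edge: 2;  Path: 2^2 = 4
Total ground atoms: 8 + 2 + 4 = 14.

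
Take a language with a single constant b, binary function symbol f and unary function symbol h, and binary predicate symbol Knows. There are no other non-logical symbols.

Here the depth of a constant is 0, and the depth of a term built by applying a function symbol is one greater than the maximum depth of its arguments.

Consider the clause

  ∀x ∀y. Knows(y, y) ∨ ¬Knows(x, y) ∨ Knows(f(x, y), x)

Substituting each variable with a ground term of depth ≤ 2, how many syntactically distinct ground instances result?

Ground terms of depth ≤ 2:
  Count level by level. With function symbols f/2, h/1, the terms of depth ≤ k are the 1 constant together with each function applied to depth-≤(k−1) tuples, so N_k = 1 + N_{k-1}^2 + N_{k-1}.
  N_0 = 1
  N_1 = 1 + 1^2 + 1 = 3
  N_2 = 1 + 3^2 + 3 = 13
So there are 13 ground terms available for substitution.
There are 2 variables to instantiate (x, y), each occurring in at least one literal, so different choices give different ground instances.
Number of ground instances = 13^2 = 169.

169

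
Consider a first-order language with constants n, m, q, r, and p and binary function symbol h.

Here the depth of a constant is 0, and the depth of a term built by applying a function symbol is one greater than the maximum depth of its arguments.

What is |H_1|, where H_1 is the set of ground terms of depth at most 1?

30

If N_k denotes the number of depth-≤k ground terms, the 5 constants give N_0 = 5, and each function symbol of arity r contributes N_{k-1}^r new terms at level k: N_k = 5 + N_{k-1}^2.
N_0 = 5
N_1 = 5 + 5^2 = 30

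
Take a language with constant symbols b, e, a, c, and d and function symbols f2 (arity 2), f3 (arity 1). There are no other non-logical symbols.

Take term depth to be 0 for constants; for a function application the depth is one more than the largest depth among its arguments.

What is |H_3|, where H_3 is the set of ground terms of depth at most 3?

If N_k denotes the number of depth-≤k ground terms, the 5 constants give N_0 = 5, and each function symbol of arity r contributes N_{k-1}^r new terms at level k: N_k = 5 + N_{k-1}^2 + N_{k-1}.
N_0 = 5
N_1 = 5 + 5^2 + 5 = 35
N_2 = 5 + 35^2 + 35 = 1265
N_3 = 5 + 1265^2 + 1265 = 1601495

1601495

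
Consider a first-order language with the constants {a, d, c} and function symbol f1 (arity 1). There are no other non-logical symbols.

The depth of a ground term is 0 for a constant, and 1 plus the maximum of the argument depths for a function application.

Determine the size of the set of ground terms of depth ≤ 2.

If N_k denotes the number of depth-≤k ground terms, the 3 constants give N_0 = 3, and each function symbol of arity r contributes N_{k-1}^r new terms at level k: N_k = 3 + N_{k-1}.
N_0 = 3
N_1 = 3 + 3 = 6
N_2 = 3 + 6 = 9

9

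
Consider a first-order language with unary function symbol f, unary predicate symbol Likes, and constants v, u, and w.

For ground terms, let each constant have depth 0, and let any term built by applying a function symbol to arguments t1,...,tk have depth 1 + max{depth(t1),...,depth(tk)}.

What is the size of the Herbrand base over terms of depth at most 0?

First count ground terms of depth ≤ 0.
Count level by level. With function symbols f/1, the terms of depth ≤ k are the 3 constants together with each function applied to depth-≤(k−1) tuples, so N_k = 3 + N_{k-1}.
N_0 = 3
Explicitly: v, u, w.
So |H| = 3.
Ground atoms are formed by filling each argument slot of a predicate with a term from H, so an r-ary predicate gives |H|^r atoms:
  Likes: 3
Total ground atoms: 3.

3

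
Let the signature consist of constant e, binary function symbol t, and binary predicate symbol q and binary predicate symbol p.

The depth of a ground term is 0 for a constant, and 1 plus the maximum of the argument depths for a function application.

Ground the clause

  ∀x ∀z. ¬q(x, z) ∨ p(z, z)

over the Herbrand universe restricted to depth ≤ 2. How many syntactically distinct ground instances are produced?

25

Ground terms of depth ≤ 2:
  Let N_k = |{terms of depth ≤ k}|. Then N_0 = 1 and N_k = 1 + N_{k-1}^2 for k ≥ 1 (one summand per function symbol, arity giving the exponent).
  N_0 = 1
  N_1 = 1 + 1^2 = 2
  N_2 = 1 + 2^2 = 5
  Explicitly: e, t(e, e), t(e, t(e, e)), t(t(e, e), e), t(t(e, e), t(e, e)).
So there are 5 ground terms available for substitution.
The body mentions every one of the 2 quantified variables; since ground terms form a free algebra, no two substitutions collapse to the same formula.
Number of ground instances = 5^2 = 25.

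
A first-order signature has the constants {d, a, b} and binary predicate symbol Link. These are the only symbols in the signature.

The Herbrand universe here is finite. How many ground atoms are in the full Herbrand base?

9

With no function symbols, the Herbrand universe is just the 3 constants.
Ground atoms per predicate: Link: 3^2 = 9.
Herbrand base size = 9 = 9.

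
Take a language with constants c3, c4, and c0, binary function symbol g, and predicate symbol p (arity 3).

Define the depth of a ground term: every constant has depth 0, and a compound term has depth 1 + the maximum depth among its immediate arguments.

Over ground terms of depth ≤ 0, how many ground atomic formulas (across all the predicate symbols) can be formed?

27

First count ground terms of depth ≤ 0.
If N_k denotes the number of depth-≤k ground terms, the 3 constants give N_0 = 3, and each function symbol of arity r contributes N_{k-1}^r new terms at level k: N_k = 3 + N_{k-1}^2.
N_0 = 3
So |H| = 3.
For each predicate symbol, the number of ground atoms is |H| raised to its arity; summing:
  p: 3^3 = 27
Total ground atoms: 27.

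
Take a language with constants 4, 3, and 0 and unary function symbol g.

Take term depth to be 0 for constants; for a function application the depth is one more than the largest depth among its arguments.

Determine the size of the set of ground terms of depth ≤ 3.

12

Count level by level. With function symbols g/1, the terms of depth ≤ k are the 3 constants together with each function applied to depth-≤(k−1) tuples, so N_k = 3 + N_{k-1}.
N_0 = 3
N_1 = 3 + 3 = 6
N_2 = 3 + 6 = 9
N_3 = 3 + 9 = 12
Explicitly: 4, 3, 0, g(4), g(3), g(0), g(g(4)), g(g(3)), g(g(0)), g(g(g(4))), g(g(g(3))), g(g(g(0))).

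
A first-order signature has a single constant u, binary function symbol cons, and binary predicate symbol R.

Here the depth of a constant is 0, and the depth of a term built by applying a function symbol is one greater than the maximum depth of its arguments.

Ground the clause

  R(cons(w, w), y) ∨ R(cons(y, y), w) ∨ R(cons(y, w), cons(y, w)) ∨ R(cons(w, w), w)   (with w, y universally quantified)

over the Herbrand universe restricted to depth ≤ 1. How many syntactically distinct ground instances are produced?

4

Ground terms of depth ≤ 1:
  Let N_k count ground terms of depth at most k. Each non-constant term of depth ≤ k is some function symbol applied to depth-≤(k−1) arguments, giving N_k = 1 + N_{k-1}^2.
  N_0 = 1
  N_1 = 1 + 1^2 = 2
  Explicitly: u, cons(u, u).
So there are 2 ground terms available for substitution.
The clause has 2 distinct variables (w, y), each appearing in the body. In the free term algebra distinct substitutions yield syntactically distinct ground instances.
Number of ground instances = 2^2 = 4.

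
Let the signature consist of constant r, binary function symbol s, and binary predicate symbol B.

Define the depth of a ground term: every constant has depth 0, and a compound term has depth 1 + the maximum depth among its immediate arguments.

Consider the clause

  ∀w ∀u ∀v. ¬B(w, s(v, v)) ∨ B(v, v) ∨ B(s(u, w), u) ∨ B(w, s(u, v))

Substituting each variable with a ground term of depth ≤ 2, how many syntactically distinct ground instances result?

Ground terms of depth ≤ 2:
  Count level by level. With function symbols s/2, the terms of depth ≤ k are the 1 constant together with each function applied to depth-≤(k−1) tuples, so N_k = 1 + N_{k-1}^2.
  N_0 = 1
  N_1 = 1 + 1^2 = 2
  N_2 = 1 + 2^2 = 5
So there are 5 ground terms available for substitution.
Each of w, u, v ranges independently over the available ground terms, and distinct assignments produce distinct instances.
Number of ground instances = 5^3 = 125.

125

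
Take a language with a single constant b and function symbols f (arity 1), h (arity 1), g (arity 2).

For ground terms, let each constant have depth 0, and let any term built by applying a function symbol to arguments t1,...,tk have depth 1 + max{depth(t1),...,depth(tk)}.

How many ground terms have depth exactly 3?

Let N_k = |{terms of depth ≤ k}|. Then N_0 = 1 and N_k = 1 + N_{k-1} + N_{k-1} + N_{k-1}^2 for k ≥ 1 (one summand per function symbol, arity giving the exponent).
N_0 = 1
N_1 = 1 + 1 + 1 + 1^2 = 4
N_2 = 1 + 4 + 4 + 4^2 = 25
N_3 = 1 + 25 + 25 + 25^2 = 676
Terms of depth exactly 3: N_3 − N_2 = 676 − 25 = 651.

651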